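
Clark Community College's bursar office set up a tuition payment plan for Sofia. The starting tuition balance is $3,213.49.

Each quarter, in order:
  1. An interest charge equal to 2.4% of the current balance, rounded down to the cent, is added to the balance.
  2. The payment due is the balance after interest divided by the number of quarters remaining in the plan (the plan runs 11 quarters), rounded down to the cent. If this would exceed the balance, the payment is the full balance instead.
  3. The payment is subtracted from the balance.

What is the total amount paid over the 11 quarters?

$3,715.26

# | Opening | Interest | Payment | End bal
1 | $3,213.49 | $77.12 | $299.14 | $2,991.47
2 | $2,991.47 | $71.79 | $306.32 | $2,756.94
3 | $2,756.94 | $66.16 | $313.67 | $2,509.43
4 | $2,509.43 | $60.22 | $321.20 | $2,248.45
5 | $2,248.45 | $53.96 | $328.91 | $1,973.50
6 | $1,973.50 | $47.36 | $336.81 | $1,684.05
7 | $1,684.05 | $40.41 | $344.89 | $1,379.57
8 | $1,379.57 | $33.10 | $353.16 | $1,059.51
9 | $1,059.51 | $25.42 | $361.64 | $723.29
10 | $723.29 | $17.35 | $370.32 | $370.32
11 | $370.32 | $8.88 | $379.20 | $0.00
Total paid: $3,715.26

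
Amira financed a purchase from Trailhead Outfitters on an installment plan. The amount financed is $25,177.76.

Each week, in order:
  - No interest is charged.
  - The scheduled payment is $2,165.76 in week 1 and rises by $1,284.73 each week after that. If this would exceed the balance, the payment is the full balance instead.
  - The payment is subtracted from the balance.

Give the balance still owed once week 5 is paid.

$1,501.66

Week 1: $25,177.76 − $2,165.76 → $23,012.00
Week 2: $23,012.00 − $3,450.49 → $19,561.51
Week 3: $19,561.51 − $4,735.22 → $14,826.29
Week 4: $14,826.29 − $6,019.95 → $8,806.34
Week 5: $8,806.34 − $7,304.68 → $1,501.66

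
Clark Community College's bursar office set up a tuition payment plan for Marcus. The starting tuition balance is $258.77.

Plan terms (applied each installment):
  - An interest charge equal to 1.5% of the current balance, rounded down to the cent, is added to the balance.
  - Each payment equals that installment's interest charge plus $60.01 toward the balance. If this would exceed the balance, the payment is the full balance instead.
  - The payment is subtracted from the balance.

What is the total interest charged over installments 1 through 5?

$10.40

# | Opening | Interest | Payment | End bal
1 | $258.77 | $3.88 | $63.89 | $198.76
2 | $198.76 | $2.98 | $62.99 | $138.75
3 | $138.75 | $2.08 | $62.09 | $78.74
4 | $78.74 | $1.18 | $61.19 | $18.73
5 | $18.73 | $0.28 | $19.01 | $0.00
Total interest: $3.88 + $2.98 + $2.08 + $1.18 + $0.28 = $10.40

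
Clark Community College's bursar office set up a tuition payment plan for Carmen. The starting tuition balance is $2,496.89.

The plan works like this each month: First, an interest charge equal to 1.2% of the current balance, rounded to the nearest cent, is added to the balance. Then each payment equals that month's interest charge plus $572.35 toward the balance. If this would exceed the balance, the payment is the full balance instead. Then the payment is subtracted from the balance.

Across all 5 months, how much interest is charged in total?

Month 1: opening $2,496.89; interest $29.96 → $2,526.85; payment $602.31; balance $1,924.54
Month 2: opening $1,924.54; interest $23.09 → $1,947.63; payment $595.44; balance $1,352.19
Month 3: opening $1,352.19; interest $16.23 → $1,368.42; payment $588.58; balance $779.84
Month 4: opening $779.84; interest $9.36 → $789.20; payment $581.71; balance $207.49
Month 5: opening $207.49; interest $2.49 → $209.98; payment $209.98; balance $0.00
Total interest: $29.96 + $23.09 + $16.23 + $9.36 + $2.49 = $81.13

$81.13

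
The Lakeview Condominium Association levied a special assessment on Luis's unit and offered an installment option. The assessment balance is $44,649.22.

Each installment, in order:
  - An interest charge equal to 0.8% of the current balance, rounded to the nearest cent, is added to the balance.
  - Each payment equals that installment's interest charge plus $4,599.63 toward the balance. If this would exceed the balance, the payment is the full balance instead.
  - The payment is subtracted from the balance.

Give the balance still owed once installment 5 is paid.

$21,651.07

# | Opening | Interest | Payment | End bal
1 | $44,649.22 | $357.19 | $4,956.82 | $40,049.59
2 | $40,049.59 | $320.40 | $4,920.03 | $35,449.96
3 | $35,449.96 | $283.60 | $4,883.23 | $30,850.33
4 | $30,850.33 | $246.80 | $4,846.43 | $26,250.70
5 | $26,250.70 | $210.01 | $4,809.64 | $21,651.07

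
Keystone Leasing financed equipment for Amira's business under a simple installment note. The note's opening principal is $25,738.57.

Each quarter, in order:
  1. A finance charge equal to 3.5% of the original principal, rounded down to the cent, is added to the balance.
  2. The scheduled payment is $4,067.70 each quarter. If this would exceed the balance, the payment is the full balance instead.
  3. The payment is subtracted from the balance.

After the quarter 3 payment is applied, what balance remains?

Quarter 1: opening $25,738.57; interest $900.84 → $26,639.41; payment $4,067.70; balance $22,571.71
Quarter 2: opening $22,571.71; interest $900.84 → $23,472.55; payment $4,067.70; balance $19,404.85
Quarter 3: opening $19,404.85; interest $900.84 → $20,305.69; payment $4,067.70; balance $16,237.99

$16,237.99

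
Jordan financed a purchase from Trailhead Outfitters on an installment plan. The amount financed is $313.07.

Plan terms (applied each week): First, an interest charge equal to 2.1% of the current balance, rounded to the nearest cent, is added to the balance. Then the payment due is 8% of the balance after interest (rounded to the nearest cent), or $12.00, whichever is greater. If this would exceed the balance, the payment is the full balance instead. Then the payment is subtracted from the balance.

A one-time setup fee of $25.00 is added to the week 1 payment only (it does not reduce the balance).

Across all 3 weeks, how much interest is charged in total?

$18.55

# | Opening | Interest | Payment | Fee | End bal
1 | $313.07 | $6.57 | $25.57 | $25.00 | $294.07
2 | $294.07 | $6.18 | $24.02 | — | $276.23
3 | $276.23 | $5.80 | $22.56 | — | $259.47
Total interest: $6.57 + $6.18 + $5.80 = $18.55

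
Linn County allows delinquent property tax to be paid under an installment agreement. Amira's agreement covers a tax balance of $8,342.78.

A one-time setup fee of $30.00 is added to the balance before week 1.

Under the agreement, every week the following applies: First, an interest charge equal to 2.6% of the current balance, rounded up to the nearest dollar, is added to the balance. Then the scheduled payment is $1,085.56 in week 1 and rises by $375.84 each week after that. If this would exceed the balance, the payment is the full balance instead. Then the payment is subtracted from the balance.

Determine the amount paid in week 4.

Week 1: opening $8,372.78; interest $218.00 → $8,590.78; payment $1,085.56; balance $7,505.22
Week 2: opening $7,505.22; interest $196.00 → $7,701.22; payment $1,461.40; balance $6,239.82
Week 3: opening $6,239.82; interest $163.00 → $6,402.82; payment $1,837.24; balance $4,565.58
Week 4: opening $4,565.58; interest $119.00 → $4,684.58; payment $2,213.08; balance $2,471.50

$2,213.08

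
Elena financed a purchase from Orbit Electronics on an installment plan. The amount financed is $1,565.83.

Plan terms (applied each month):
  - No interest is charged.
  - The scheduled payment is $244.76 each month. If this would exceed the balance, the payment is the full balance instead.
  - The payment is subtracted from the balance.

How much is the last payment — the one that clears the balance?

Month 1: opening $1,565.83; payment $244.76; balance $1,321.07
Month 2: opening $1,321.07; payment $244.76; balance $1,076.31
Month 3: opening $1,076.31; payment $244.76; balance $831.55
Month 4: opening $831.55; payment $244.76; balance $586.79
Month 5: opening $586.79; payment $244.76; balance $342.03
Month 6: opening $342.03; payment $244.76; balance $97.27
Month 7: opening $97.27; payment $97.27; balance $0.00

$97.27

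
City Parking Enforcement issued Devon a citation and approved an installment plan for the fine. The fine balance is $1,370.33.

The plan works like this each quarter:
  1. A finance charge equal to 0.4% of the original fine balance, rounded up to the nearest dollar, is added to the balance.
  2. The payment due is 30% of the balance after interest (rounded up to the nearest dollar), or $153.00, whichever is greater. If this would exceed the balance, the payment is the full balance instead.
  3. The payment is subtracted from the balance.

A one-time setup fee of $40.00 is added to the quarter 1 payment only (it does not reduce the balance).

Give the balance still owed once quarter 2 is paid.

$678.33

Quarter 1: opening $1,370.33; interest $6.00 → $1,376.33; payment $413.00 (+ $40.00 fee); balance $963.33
Quarter 2: opening $963.33; interest $6.00 → $969.33; payment $291.00; balance $678.33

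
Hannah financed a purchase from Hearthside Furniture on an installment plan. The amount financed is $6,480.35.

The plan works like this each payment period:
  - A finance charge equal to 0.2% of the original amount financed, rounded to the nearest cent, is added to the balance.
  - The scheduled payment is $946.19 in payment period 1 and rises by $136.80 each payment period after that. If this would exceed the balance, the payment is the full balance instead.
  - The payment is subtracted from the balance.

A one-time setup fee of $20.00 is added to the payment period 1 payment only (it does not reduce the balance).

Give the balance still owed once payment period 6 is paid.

Payment period 1: $6,480.35 +$12.96 interest = $6,493.31; pay $946.19 (+ $20.00 fee) → $5,547.12
Payment period 2: $5,547.12 +$12.96 interest = $5,560.08; pay $1,082.99 → $4,477.09
Payment period 3: $4,477.09 +$12.96 interest = $4,490.05; pay $1,219.79 → $3,270.26
Payment period 4: $3,270.26 +$12.96 interest = $3,283.22; pay $1,356.59 → $1,926.63
Payment period 5: $1,926.63 +$12.96 interest = $1,939.59; pay $1,493.39 → $446.20
Payment period 6: $446.20 +$12.96 interest = $459.16; pay $459.16 → $0.00

$0.00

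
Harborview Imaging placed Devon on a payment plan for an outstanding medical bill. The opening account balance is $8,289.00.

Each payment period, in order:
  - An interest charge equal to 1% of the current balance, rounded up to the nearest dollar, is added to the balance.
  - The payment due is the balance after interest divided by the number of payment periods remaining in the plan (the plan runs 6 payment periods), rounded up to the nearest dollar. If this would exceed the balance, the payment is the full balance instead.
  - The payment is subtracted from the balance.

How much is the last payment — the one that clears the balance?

$1,466.00

Payment period 1: $8,289.00 +$83.00 interest = $8,372.00; pay $1,396.00 → $6,976.00
Payment period 2: $6,976.00 +$70.00 interest = $7,046.00; pay $1,410.00 → $5,636.00
Payment period 3: $5,636.00 +$57.00 interest = $5,693.00; pay $1,424.00 → $4,269.00
Payment period 4: $4,269.00 +$43.00 interest = $4,312.00; pay $1,438.00 → $2,874.00
Payment period 5: $2,874.00 +$29.00 interest = $2,903.00; pay $1,452.00 → $1,451.00
Payment period 6: $1,451.00 +$15.00 interest = $1,466.00; pay $1,466.00 → $0.00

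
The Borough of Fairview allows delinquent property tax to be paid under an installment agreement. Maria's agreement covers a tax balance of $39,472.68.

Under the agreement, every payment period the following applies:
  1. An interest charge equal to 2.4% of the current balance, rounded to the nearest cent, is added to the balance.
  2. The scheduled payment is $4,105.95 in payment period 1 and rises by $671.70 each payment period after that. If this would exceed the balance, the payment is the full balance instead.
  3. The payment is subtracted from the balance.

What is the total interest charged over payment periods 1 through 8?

Payment period 1: $39,472.68 +$947.34 interest = $40,420.02; pay $4,105.95 → $36,314.07
Payment period 2: $36,314.07 +$871.54 interest = $37,185.61; pay $4,777.65 → $32,407.96
Payment period 3: $32,407.96 +$777.79 interest = $33,185.75; pay $5,449.35 → $27,736.40
Payment period 4: $27,736.40 +$665.67 interest = $28,402.07; pay $6,121.05 → $22,281.02
Payment period 5: $22,281.02 +$534.74 interest = $22,815.76; pay $6,792.75 → $16,023.01
Payment period 6: $16,023.01 +$384.55 interest = $16,407.56; pay $7,464.45 → $8,943.11
Payment period 7: $8,943.11 +$214.63 interest = $9,157.74; pay $8,136.15 → $1,021.59
Payment period 8: $1,021.59 +$24.52 interest = $1,046.11; pay $1,046.11 → $0.00
Total interest: $947.34 + $871.54 + $777.79 + $665.67 + $534.74 + $384.55 + $214.63 + $24.52 = $4,420.78

$4,420.78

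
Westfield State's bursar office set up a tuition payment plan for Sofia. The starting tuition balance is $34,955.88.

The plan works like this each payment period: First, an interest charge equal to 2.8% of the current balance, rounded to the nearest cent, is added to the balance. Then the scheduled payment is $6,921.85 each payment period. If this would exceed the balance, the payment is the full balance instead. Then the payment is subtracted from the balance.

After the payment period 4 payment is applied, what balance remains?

$10,166.33

Payment period 1: opening $34,955.88; interest $978.76 → $35,934.64; payment $6,921.85; balance $29,012.79
Payment period 2: opening $29,012.79; interest $812.36 → $29,825.15; payment $6,921.85; balance $22,903.30
Payment period 3: opening $22,903.30; interest $641.29 → $23,544.59; payment $6,921.85; balance $16,622.74
Payment period 4: opening $16,622.74; interest $465.44 → $17,088.18; payment $6,921.85; balance $10,166.33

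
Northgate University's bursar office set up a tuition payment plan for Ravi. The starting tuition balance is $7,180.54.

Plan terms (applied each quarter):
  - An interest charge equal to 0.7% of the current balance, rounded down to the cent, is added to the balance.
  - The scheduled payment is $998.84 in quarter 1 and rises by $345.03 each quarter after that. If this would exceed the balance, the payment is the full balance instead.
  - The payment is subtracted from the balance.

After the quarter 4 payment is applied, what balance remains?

Quarter 1: $7,180.54 +$50.26 interest = $7,230.80; pay $998.84 → $6,231.96
Quarter 2: $6,231.96 +$43.62 interest = $6,275.58; pay $1,343.87 → $4,931.71
Quarter 3: $4,931.71 +$34.52 interest = $4,966.23; pay $1,688.90 → $3,277.33
Quarter 4: $3,277.33 +$22.94 interest = $3,300.27; pay $2,033.93 → $1,266.34

$1,266.34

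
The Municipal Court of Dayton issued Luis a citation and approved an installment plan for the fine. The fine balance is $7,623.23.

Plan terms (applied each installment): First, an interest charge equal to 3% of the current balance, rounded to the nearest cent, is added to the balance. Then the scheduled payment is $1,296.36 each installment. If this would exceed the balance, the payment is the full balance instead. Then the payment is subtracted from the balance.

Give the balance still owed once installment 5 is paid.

$1,954.88

Installment 1: $7,623.23 +$228.70 interest = $7,851.93; pay $1,296.36 → $6,555.57
Installment 2: $6,555.57 +$196.67 interest = $6,752.24; pay $1,296.36 → $5,455.88
Installment 3: $5,455.88 +$163.68 interest = $5,619.56; pay $1,296.36 → $4,323.20
Installment 4: $4,323.20 +$129.70 interest = $4,452.90; pay $1,296.36 → $3,156.54
Installment 5: $3,156.54 +$94.70 interest = $3,251.24; pay $1,296.36 → $1,954.88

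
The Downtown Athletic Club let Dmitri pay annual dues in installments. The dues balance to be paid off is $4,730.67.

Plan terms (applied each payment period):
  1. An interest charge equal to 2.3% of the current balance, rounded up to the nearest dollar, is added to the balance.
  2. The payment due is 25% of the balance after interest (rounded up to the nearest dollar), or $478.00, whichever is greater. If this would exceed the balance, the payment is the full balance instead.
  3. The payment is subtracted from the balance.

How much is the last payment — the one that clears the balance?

$296.67

# | Opening | Interest | Payment | End bal
1 | $4,730.67 | $109.00 | $1,210.00 | $3,629.67
2 | $3,629.67 | $84.00 | $929.00 | $2,784.67
3 | $2,784.67 | $65.00 | $713.00 | $2,136.67
4 | $2,136.67 | $50.00 | $547.00 | $1,639.67
5 | $1,639.67 | $38.00 | $478.00 | $1,199.67
6 | $1,199.67 | $28.00 | $478.00 | $749.67
7 | $749.67 | $18.00 | $478.00 | $289.67
8 | $289.67 | $7.00 | $296.67 | $0.00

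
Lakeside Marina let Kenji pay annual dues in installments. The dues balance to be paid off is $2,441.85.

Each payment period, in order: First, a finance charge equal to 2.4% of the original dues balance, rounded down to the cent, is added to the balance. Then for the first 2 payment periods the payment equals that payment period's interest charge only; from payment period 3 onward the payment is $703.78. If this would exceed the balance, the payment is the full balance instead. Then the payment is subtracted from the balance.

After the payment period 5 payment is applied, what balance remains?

$506.31

Payment period 1: opening $2,441.85; interest $58.60 → $2,500.45; payment $58.60; balance $2,441.85
Payment period 2: opening $2,441.85; interest $58.60 → $2,500.45; payment $58.60; balance $2,441.85
Payment period 3: opening $2,441.85; interest $58.60 → $2,500.45; payment $703.78; balance $1,796.67
Payment period 4: opening $1,796.67; interest $58.60 → $1,855.27; payment $703.78; balance $1,151.49
Payment period 5: opening $1,151.49; interest $58.60 → $1,210.09; payment $703.78; balance $506.31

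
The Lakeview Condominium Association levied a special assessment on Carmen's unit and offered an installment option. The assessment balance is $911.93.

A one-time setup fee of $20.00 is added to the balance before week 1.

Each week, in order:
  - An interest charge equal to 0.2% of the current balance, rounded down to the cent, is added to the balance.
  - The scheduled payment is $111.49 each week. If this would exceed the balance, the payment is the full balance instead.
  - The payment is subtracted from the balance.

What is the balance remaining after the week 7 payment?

Week 1: $931.93 +$1.86 interest = $933.79; pay $111.49 → $822.30
Week 2: $822.30 +$1.64 interest = $823.94; pay $111.49 → $712.45
Week 3: $712.45 +$1.42 interest = $713.87; pay $111.49 → $602.38
Week 4: $602.38 +$1.20 interest = $603.58; pay $111.49 → $492.09
Week 5: $492.09 +$0.98 interest = $493.07; pay $111.49 → $381.58
Week 6: $381.58 +$0.76 interest = $382.34; pay $111.49 → $270.85
Week 7: $270.85 +$0.54 interest = $271.39; pay $111.49 → $159.90

$159.90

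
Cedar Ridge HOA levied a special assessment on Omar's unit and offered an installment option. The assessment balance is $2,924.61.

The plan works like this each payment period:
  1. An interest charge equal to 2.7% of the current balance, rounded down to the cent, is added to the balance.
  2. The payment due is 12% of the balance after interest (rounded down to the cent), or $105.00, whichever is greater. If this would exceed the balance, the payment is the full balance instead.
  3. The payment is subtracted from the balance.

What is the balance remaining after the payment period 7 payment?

Payment period 1: opening $2,924.61; interest $78.96 → $3,003.57; payment $360.42; balance $2,643.15
Payment period 2: opening $2,643.15; interest $71.36 → $2,714.51; payment $325.74; balance $2,388.77
Payment period 3: opening $2,388.77; interest $64.49 → $2,453.26; payment $294.39; balance $2,158.87
Payment period 4: opening $2,158.87; interest $58.28 → $2,217.15; payment $266.05; balance $1,951.10
Payment period 5: opening $1,951.10; interest $52.67 → $2,003.77; payment $240.45; balance $1,763.32
Payment period 6: opening $1,763.32; interest $47.60 → $1,810.92; payment $217.31; balance $1,593.61
Payment period 7: opening $1,593.61; interest $43.02 → $1,636.63; payment $196.39; balance $1,440.24

$1,440.24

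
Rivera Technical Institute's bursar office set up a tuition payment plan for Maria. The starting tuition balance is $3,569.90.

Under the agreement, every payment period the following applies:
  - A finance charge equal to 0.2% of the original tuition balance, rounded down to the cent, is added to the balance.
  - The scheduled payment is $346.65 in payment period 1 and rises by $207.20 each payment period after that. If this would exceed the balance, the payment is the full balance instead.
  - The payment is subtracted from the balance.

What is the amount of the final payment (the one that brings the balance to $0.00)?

Payment period 1: opening $3,569.90; interest $7.13 → $3,577.03; payment $346.65; balance $3,230.38
Payment period 2: opening $3,230.38; interest $7.13 → $3,237.51; payment $553.85; balance $2,683.66
Payment period 3: opening $2,683.66; interest $7.13 → $2,690.79; payment $761.05; balance $1,929.74
Payment period 4: opening $1,929.74; interest $7.13 → $1,936.87; payment $968.25; balance $968.62
Payment period 5: opening $968.62; interest $7.13 → $975.75; payment $975.75; balance $0.00

$975.75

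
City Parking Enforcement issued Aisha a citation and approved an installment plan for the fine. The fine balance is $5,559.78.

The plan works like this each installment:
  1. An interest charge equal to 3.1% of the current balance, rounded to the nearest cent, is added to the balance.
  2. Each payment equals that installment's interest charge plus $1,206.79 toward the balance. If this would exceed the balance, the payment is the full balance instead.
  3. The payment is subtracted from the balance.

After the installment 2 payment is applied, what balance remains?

# | Opening | Interest | Payment | End bal
1 | $5,559.78 | $172.35 | $1,379.14 | $4,352.99
2 | $4,352.99 | $134.94 | $1,341.73 | $3,146.20

$3,146.20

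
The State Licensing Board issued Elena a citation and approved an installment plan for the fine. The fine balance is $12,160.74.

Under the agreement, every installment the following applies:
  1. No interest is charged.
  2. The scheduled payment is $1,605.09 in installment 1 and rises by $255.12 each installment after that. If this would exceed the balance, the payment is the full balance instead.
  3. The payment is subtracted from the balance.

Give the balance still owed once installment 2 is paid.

Installment 1: $12,160.74 − $1,605.09 → $10,555.65
Installment 2: $10,555.65 − $1,860.21 → $8,695.44

$8,695.44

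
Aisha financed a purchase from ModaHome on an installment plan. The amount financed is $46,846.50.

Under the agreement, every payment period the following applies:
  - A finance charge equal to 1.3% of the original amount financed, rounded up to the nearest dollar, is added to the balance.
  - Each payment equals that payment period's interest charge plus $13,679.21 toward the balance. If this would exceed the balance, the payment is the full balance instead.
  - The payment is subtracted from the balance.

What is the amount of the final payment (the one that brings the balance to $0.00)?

Payment period 1: opening $46,846.50; interest $610.00 → $47,456.50; payment $14,289.21; balance $33,167.29
Payment period 2: opening $33,167.29; interest $610.00 → $33,777.29; payment $14,289.21; balance $19,488.08
Payment period 3: opening $19,488.08; interest $610.00 → $20,098.08; payment $14,289.21; balance $5,808.87
Payment period 4: opening $5,808.87; interest $610.00 → $6,418.87; payment $6,418.87; balance $0.00

$6,418.87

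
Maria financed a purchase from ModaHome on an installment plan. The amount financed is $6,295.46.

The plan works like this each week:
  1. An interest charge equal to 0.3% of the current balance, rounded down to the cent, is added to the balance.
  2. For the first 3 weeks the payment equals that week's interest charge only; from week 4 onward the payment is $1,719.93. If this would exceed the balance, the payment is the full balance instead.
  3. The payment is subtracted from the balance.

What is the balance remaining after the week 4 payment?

$4,594.41

# | Opening | Interest | Payment | End bal
1 | $6,295.46 | $18.88 | $18.88 | $6,295.46
2 | $6,295.46 | $18.88 | $18.88 | $6,295.46
3 | $6,295.46 | $18.88 | $18.88 | $6,295.46
4 | $6,295.46 | $18.88 | $1,719.93 | $4,594.41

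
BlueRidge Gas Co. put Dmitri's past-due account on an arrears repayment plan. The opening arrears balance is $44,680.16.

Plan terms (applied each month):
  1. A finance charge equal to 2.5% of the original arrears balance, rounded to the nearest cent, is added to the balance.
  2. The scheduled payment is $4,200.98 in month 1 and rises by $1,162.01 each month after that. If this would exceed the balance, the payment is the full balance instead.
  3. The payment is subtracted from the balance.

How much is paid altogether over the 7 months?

Month 1: $44,680.16 +$1,117.00 interest = $45,797.16; pay $4,200.98 → $41,596.18
Month 2: $41,596.18 +$1,117.00 interest = $42,713.18; pay $5,362.99 → $37,350.19
Month 3: $37,350.19 +$1,117.00 interest = $38,467.19; pay $6,525.00 → $31,942.19
Month 4: $31,942.19 +$1,117.00 interest = $33,059.19; pay $7,687.01 → $25,372.18
Month 5: $25,372.18 +$1,117.00 interest = $26,489.18; pay $8,849.02 → $17,640.16
Month 6: $17,640.16 +$1,117.00 interest = $18,757.16; pay $10,011.03 → $8,746.13
Month 7: $8,746.13 +$1,117.00 interest = $9,863.13; pay $9,863.13 → $0.00
Total paid: $52,499.16

$52,499.16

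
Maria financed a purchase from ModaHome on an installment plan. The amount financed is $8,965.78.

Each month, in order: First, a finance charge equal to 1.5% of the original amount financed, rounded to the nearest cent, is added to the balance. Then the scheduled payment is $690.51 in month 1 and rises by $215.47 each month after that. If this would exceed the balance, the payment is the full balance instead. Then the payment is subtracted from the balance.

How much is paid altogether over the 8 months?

$10,041.70

Month 1: opening $8,965.78; interest $134.49 → $9,100.27; payment $690.51; balance $8,409.76
Month 2: opening $8,409.76; interest $134.49 → $8,544.25; payment $905.98; balance $7,638.27
Month 3: opening $7,638.27; interest $134.49 → $7,772.76; payment $1,121.45; balance $6,651.31
Month 4: opening $6,651.31; interest $134.49 → $6,785.80; payment $1,336.92; balance $5,448.88
Month 5: opening $5,448.88; interest $134.49 → $5,583.37; payment $1,552.39; balance $4,030.98
Month 6: opening $4,030.98; interest $134.49 → $4,165.47; payment $1,767.86; balance $2,397.61
Month 7: opening $2,397.61; interest $134.49 → $2,532.10; payment $1,983.33; balance $548.77
Month 8: opening $548.77; interest $134.49 → $683.26; payment $683.26; balance $0.00
Total paid: $10,041.70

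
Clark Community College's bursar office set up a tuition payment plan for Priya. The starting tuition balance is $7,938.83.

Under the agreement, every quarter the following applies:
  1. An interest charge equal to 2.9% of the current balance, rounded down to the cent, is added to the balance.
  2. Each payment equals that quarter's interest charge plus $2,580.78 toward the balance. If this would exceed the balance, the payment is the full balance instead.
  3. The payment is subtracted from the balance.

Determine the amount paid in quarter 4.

$202.18

Quarter 1: $7,938.83 +$230.22 interest = $8,169.05; pay $2,811.00 → $5,358.05
Quarter 2: $5,358.05 +$155.38 interest = $5,513.43; pay $2,736.16 → $2,777.27
Quarter 3: $2,777.27 +$80.54 interest = $2,857.81; pay $2,661.32 → $196.49
Quarter 4: $196.49 +$5.69 interest = $202.18; pay $202.18 → $0.00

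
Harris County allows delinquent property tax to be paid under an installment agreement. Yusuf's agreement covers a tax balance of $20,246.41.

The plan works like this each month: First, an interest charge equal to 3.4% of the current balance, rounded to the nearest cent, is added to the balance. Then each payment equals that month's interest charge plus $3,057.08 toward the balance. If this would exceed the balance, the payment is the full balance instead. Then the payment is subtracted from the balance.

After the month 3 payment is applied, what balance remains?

Month 1: opening $20,246.41; interest $688.38 → $20,934.79; payment $3,745.46; balance $17,189.33
Month 2: opening $17,189.33; interest $584.44 → $17,773.77; payment $3,641.52; balance $14,132.25
Month 3: opening $14,132.25; interest $480.50 → $14,612.75; payment $3,537.58; balance $11,075.17

$11,075.17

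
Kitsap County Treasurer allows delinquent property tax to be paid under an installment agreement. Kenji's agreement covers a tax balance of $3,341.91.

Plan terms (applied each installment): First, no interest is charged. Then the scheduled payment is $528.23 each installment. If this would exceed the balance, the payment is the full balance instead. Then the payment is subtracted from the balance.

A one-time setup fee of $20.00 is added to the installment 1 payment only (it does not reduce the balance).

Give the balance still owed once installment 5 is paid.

$700.76

# | Opening | Payment | Fee | End bal
1 | $3,341.91 | $528.23 | $20.00 | $2,813.68
2 | $2,813.68 | $528.23 | — | $2,285.45
3 | $2,285.45 | $528.23 | — | $1,757.22
4 | $1,757.22 | $528.23 | — | $1,228.99
5 | $1,228.99 | $528.23 | — | $700.76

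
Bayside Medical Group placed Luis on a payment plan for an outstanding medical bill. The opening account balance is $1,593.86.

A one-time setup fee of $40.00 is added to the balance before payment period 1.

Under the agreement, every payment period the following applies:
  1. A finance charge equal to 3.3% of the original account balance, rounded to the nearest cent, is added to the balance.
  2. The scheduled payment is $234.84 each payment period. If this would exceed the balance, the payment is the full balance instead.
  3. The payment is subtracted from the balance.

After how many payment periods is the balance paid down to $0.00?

Payment period 1: opening $1,633.86; interest $52.60 → $1,686.46; payment $234.84; balance $1,451.62
Payment period 2: opening $1,451.62; interest $52.60 → $1,504.22; payment $234.84; balance $1,269.38
Payment period 3: opening $1,269.38; interest $52.60 → $1,321.98; payment $234.84; balance $1,087.14
Payment period 4: opening $1,087.14; interest $52.60 → $1,139.74; payment $234.84; balance $904.90
Payment period 5: opening $904.90; interest $52.60 → $957.50; payment $234.84; balance $722.66
Payment period 6: opening $722.66; interest $52.60 → $775.26; payment $234.84; balance $540.42
Payment period 7: opening $540.42; interest $52.60 → $593.02; payment $234.84; balance $358.18
Payment period 8: opening $358.18; interest $52.60 → $410.78; payment $234.84; balance $175.94
Payment period 9: opening $175.94; interest $52.60 → $228.54; payment $228.54; balance $0.00
Balance reaches $0.00 in payment period 9.

9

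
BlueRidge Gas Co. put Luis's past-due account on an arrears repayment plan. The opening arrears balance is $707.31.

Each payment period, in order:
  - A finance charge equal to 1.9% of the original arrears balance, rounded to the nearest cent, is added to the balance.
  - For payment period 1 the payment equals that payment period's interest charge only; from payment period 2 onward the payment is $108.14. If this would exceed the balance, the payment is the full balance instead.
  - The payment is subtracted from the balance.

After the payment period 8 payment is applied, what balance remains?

$44.41

# | Opening | Interest | Payment | End bal
1 | $707.31 | $13.44 | $13.44 | $707.31
2 | $707.31 | $13.44 | $108.14 | $612.61
3 | $612.61 | $13.44 | $108.14 | $517.91
4 | $517.91 | $13.44 | $108.14 | $423.21
5 | $423.21 | $13.44 | $108.14 | $328.51
6 | $328.51 | $13.44 | $108.14 | $233.81
7 | $233.81 | $13.44 | $108.14 | $139.11
8 | $139.11 | $13.44 | $108.14 | $44.41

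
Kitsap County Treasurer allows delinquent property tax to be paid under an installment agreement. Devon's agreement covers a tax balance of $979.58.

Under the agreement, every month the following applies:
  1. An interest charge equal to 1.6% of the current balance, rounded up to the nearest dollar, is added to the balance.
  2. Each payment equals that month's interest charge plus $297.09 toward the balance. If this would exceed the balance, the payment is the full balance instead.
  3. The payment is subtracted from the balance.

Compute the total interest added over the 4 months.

Month 1: $979.58 +$16.00 interest = $995.58; pay $313.09 → $682.49
Month 2: $682.49 +$11.00 interest = $693.49; pay $308.09 → $385.40
Month 3: $385.40 +$7.00 interest = $392.40; pay $304.09 → $88.31
Month 4: $88.31 +$2.00 interest = $90.31; pay $90.31 → $0.00
Total interest: $16.00 + $11.00 + $7.00 + $2.00 = $36.00

$36.00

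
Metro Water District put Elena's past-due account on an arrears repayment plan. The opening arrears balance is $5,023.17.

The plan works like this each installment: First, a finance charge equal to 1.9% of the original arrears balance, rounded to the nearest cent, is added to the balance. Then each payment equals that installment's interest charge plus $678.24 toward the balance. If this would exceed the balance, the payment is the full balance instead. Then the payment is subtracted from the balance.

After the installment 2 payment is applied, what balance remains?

$3,666.69

Installment 1: opening $5,023.17; interest $95.44 → $5,118.61; payment $773.68; balance $4,344.93
Installment 2: opening $4,344.93; interest $95.44 → $4,440.37; payment $773.68; balance $3,666.69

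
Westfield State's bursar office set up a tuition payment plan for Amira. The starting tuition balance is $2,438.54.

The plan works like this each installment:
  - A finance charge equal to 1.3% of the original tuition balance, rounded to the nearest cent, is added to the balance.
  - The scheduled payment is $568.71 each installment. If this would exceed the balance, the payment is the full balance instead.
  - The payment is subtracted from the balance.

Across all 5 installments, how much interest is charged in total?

# | Opening | Interest | Payment | End bal
1 | $2,438.54 | $31.70 | $568.71 | $1,901.53
2 | $1,901.53 | $31.70 | $568.71 | $1,364.52
3 | $1,364.52 | $31.70 | $568.71 | $827.51
4 | $827.51 | $31.70 | $568.71 | $290.50
5 | $290.50 | $31.70 | $322.20 | $0.00
Total interest: $31.70 + $31.70 + $31.70 + $31.70 + $31.70 = $158.50

$158.50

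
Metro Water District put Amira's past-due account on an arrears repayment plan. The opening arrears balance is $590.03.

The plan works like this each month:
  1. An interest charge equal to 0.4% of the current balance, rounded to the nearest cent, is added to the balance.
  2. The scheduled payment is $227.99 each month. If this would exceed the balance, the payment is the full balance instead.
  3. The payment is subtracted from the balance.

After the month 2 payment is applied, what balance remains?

# | Opening | Interest | Payment | End bal
1 | $590.03 | $2.36 | $227.99 | $364.40
2 | $364.40 | $1.46 | $227.99 | $137.87

$137.87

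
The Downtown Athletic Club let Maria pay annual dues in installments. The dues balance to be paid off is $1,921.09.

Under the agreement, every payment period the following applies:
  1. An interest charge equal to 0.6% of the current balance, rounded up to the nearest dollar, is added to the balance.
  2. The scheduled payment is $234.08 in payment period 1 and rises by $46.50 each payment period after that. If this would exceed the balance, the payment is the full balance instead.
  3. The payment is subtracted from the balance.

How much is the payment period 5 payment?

# | Opening | Interest | Payment | End bal
1 | $1,921.09 | $12.00 | $234.08 | $1,699.01
2 | $1,699.01 | $11.00 | $280.58 | $1,429.43
3 | $1,429.43 | $9.00 | $327.08 | $1,111.35
4 | $1,111.35 | $7.00 | $373.58 | $744.77
5 | $744.77 | $5.00 | $420.08 | $329.69

$420.08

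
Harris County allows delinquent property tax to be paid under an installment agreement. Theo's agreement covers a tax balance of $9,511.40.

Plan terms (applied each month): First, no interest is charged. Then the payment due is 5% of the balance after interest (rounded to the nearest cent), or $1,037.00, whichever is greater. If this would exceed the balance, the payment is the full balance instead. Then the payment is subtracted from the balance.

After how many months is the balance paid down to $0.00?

Month 1: $9,511.40 − $1,037.00 → $8,474.40
Month 2: $8,474.40 − $1,037.00 → $7,437.40
Month 3: $7,437.40 − $1,037.00 → $6,400.40
Month 4: $6,400.40 − $1,037.00 → $5,363.40
Month 5: $5,363.40 − $1,037.00 → $4,326.40
Month 6: $4,326.40 − $1,037.00 → $3,289.40
Month 7: $3,289.40 − $1,037.00 → $2,252.40
Month 8: $2,252.40 − $1,037.00 → $1,215.40
Month 9: $1,215.40 − $1,037.00 → $178.40
Month 10: $178.40 − $178.40 → $0.00
Balance reaches $0.00 in month 10.

10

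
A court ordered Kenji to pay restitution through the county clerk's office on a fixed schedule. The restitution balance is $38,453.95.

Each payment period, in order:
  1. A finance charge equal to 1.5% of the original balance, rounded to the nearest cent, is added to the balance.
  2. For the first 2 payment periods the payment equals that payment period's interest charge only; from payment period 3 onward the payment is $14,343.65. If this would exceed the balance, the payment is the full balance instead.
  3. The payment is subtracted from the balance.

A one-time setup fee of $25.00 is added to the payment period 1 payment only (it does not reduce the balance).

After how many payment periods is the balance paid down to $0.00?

5

Payment period 1: $38,453.95 +$576.81 interest = $39,030.76; pay $576.81 (+ $25.00 fee) → $38,453.95
Payment period 2: $38,453.95 +$576.81 interest = $39,030.76; pay $576.81 → $38,453.95
Payment period 3: $38,453.95 +$576.81 interest = $39,030.76; pay $14,343.65 → $24,687.11
Payment period 4: $24,687.11 +$576.81 interest = $25,263.92; pay $14,343.65 → $10,920.27
Payment period 5: $10,920.27 +$576.81 interest = $11,497.08; pay $11,497.08 → $0.00
Balance reaches $0.00 in payment period 5.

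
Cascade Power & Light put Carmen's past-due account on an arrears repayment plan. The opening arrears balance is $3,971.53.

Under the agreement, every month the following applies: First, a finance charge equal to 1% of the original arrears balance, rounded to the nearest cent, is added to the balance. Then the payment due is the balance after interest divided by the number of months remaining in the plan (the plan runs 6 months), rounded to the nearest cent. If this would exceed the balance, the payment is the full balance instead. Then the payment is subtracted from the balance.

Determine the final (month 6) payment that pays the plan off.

Month 1: opening $3,971.53; interest $39.72 → $4,011.25; payment $668.54; balance $3,342.71
Month 2: opening $3,342.71; interest $39.72 → $3,382.43; payment $676.49; balance $2,705.94
Month 3: opening $2,705.94; interest $39.72 → $2,745.66; payment $686.42; balance $2,059.24
Month 4: opening $2,059.24; interest $39.72 → $2,098.96; payment $699.65; balance $1,399.31
Month 5: opening $1,399.31; interest $39.72 → $1,439.03; payment $719.52; balance $719.51
Month 6: opening $719.51; interest $39.72 → $759.23; payment $759.23; balance $0.00

$759.23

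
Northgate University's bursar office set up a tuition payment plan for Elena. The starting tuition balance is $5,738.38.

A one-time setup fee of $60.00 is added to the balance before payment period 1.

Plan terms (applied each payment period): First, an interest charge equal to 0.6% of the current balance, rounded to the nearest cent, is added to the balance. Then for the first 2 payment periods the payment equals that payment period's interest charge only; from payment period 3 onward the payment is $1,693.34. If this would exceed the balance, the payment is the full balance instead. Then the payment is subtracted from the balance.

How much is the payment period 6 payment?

Payment period 1: $5,798.38 +$34.79 interest = $5,833.17; pay $34.79 → $5,798.38
Payment period 2: $5,798.38 +$34.79 interest = $5,833.17; pay $34.79 → $5,798.38
Payment period 3: $5,798.38 +$34.79 interest = $5,833.17; pay $1,693.34 → $4,139.83
Payment period 4: $4,139.83 +$24.84 interest = $4,164.67; pay $1,693.34 → $2,471.33
Payment period 5: $2,471.33 +$14.83 interest = $2,486.16; pay $1,693.34 → $792.82
Payment period 6: $792.82 +$4.76 interest = $797.58; pay $797.58 → $0.00

$797.58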